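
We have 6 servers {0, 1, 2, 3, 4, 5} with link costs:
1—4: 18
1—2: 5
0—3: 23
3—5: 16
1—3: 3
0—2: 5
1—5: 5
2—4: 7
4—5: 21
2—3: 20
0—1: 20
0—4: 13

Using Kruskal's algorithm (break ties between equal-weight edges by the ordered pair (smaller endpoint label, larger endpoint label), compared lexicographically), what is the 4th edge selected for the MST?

Kruskal: consider edges lightest-first.
1—3 (3): add. Components now {0} {1,3} {2} {4} {5}
0—2 (5): add. Components now {0,2} {1,3} {4} {5}
1—2 (5): add. Components now {0,1,2,3} {4} {5}
1—5 (5): add. Components now {0,1,2,3,5} {4}
2—4 (7): add. Components now {0,1,2,3,4,5}
The 4th edge added is 1—5.

1-5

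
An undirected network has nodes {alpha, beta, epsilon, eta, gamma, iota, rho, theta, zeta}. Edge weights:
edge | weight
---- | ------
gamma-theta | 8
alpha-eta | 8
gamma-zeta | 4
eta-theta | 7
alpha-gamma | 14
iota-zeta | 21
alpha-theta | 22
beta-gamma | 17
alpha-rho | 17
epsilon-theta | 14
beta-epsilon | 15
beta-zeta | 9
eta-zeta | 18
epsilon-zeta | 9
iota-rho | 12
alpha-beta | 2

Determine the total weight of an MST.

67

Grow the tree from beta using Prim:
Step 1: cheapest edge leaving the tree is alpha-beta (2); add alpha.
Step 2: cheapest edge leaving the tree is alpha-eta (8); add eta.
Step 3: cheapest edge leaving the tree is eta-theta (7); add theta.
Step 4: cheapest edge leaving the tree is gamma-theta (8); add gamma.
Step 5: cheapest edge leaving the tree is gamma-zeta (4); add zeta.
Step 6: cheapest edge leaving the tree is epsilon-zeta (9); add epsilon.
Step 7: cheapest edge leaving the tree is alpha-rho (17); add rho.
Step 8: cheapest edge leaving the tree is iota-rho (12); add iota.
MST edges: alpha-beta, alpha-eta, eta-theta, gamma-theta, gamma-zeta, epsilon-zeta, alpha-rho, iota-rho; total weight 2+8+7+8+4+9+17+12 = 67.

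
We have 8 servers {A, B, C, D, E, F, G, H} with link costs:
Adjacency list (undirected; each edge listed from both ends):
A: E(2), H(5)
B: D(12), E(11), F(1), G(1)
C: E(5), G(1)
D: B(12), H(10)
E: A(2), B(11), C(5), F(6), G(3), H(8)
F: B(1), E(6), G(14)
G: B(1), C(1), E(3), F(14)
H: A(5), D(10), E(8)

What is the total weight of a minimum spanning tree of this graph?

23

Grow the tree from E using Prim:
Step 1: frontier [A—E 2, E—G 3, C—E 5, E—F 6, E—H 8, B—E 11] → take A—E (2); add A.
Step 2: frontier [A—H 5, E—G 3, C—E 5, E—F 6, E—H 8, B—E 11] → take E—G (3); add G.
Step 3: frontier [A—H 5, C—E 5, E—F 6, E—H 8, B—E 11, B—G 1, C—G 1, F—G 14] → take B—G (1); add B.
Step 4: frontier [A—H 5, B—F 1, B—D 12, C—E 5, E—F 6, E—H 8, C—G 1, F—G 14] → take C—G (1); add C.
Step 5: frontier [A—H 5, B—F 1, B—D 12, E—F 6, E—H 8, F—G 14] → take B—F (1); add F.
Step 6: frontier [A—H 5, B—D 12, E—H 8] → take A—H (5); add H.
Step 7: frontier [B—D 12, D—H 10] → take D—H (10); add D.
MST edges: A—E, E—G, B—G, C—G, B—F, A—H, D—H; total weight 2+3+1+1+1+5+10 = 23.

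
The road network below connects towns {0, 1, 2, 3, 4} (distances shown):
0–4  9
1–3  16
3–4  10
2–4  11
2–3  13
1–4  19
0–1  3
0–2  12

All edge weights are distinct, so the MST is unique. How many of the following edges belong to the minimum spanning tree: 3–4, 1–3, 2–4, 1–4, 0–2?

2

Kruskal: consider edges lightest-first.
0–1 (3): add. Components now {0,1} {2} {3} {4}
0–4 (9): add. Components now {0,1,4} {2} {3}
3–4 (10): add. Components now {0,1,3,4} {2}
2–4 (11): add. Components now {0,1,2,3,4}
MST edge set: {0–1, 0–4, 3–4, 2–4}.
Of the listed edges, {3–4, 2–4} are in the MST → 2.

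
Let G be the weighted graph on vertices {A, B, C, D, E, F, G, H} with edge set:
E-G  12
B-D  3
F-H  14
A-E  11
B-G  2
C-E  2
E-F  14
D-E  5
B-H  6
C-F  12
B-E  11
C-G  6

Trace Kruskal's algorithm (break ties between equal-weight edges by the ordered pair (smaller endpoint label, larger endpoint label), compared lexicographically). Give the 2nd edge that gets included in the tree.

Kruskal: consider edges lightest-first.
B-G (2): add — endpoints in different components.
C-E (2): add — endpoints in different components.
B-D (3): add — endpoints in different components.
D-E (5): add — endpoints in different components.
B-H (6): add — endpoints in different components.
C-G (6): skip — C and G already connected.
A-E (11): add — endpoints in different components.
B-E (11): skip — B and E already connected.
C-F (12): add — endpoints in different components.
The 2nd edge added is C-E.

C-E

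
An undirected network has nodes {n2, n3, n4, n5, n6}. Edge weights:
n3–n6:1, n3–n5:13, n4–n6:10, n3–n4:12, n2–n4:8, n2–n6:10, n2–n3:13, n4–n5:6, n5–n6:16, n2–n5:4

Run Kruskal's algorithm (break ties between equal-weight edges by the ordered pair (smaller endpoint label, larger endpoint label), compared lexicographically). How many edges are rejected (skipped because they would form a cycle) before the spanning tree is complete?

Sort edges by weight, then run Kruskal:
n3–n6 (1): add — endpoints in different components.
n2–n5 (4): add — endpoints in different components.
n4–n5 (6): add — endpoints in different components.
n2–n4 (8): skip — n4 and n2 already connected.
n2–n6 (10): add — endpoints in different components.
Edges rejected before the tree was complete: 1.

1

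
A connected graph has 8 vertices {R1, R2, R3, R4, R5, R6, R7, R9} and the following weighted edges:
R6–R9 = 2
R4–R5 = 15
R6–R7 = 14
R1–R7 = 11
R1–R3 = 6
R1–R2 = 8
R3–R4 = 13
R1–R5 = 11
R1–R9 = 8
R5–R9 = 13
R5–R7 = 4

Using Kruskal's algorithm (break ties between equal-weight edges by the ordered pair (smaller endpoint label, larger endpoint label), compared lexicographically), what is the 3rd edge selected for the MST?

R1-R3

Kruskal's algorithm — process edges by increasing weight (ties by edge label):
R6–R9 (2): add — endpoints in different components.
R5–R7 (4): add — endpoints in different components.
R1–R3 (6): add — endpoints in different components.
R1–R2 (8): add — endpoints in different components.
R1–R9 (8): add — endpoints in different components.
R1–R5 (11): add — endpoints in different components.
R1–R7 (11): skip — R1 and R7 already connected.
R3–R4 (13): add — endpoints in different components.
The 3rd edge added is R1–R3.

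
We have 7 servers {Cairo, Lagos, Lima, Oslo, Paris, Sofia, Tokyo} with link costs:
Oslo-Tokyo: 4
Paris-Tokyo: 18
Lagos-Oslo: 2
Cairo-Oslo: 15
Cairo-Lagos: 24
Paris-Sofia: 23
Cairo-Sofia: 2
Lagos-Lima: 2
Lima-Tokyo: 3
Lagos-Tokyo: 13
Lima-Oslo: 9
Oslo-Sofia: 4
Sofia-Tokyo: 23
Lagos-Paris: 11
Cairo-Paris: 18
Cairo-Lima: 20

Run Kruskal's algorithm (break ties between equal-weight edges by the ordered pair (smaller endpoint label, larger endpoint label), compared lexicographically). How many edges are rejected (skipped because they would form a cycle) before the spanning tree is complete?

2

Sort edges by weight, then run Kruskal:
Cairo-Sofia (2): add — endpoints in different components.
Lagos-Lima (2): add — endpoints in different components.
Lagos-Oslo (2): add — endpoints in different components.
Lima-Tokyo (3): add — endpoints in different components.
Oslo-Sofia (4): add — endpoints in different components.
Oslo-Tokyo (4): skip — Oslo and Tokyo already connected.
Lima-Oslo (9): skip — Oslo and Lima already connected.
Lagos-Paris (11): add — endpoints in different components.
Edges rejected before the tree was complete: 2.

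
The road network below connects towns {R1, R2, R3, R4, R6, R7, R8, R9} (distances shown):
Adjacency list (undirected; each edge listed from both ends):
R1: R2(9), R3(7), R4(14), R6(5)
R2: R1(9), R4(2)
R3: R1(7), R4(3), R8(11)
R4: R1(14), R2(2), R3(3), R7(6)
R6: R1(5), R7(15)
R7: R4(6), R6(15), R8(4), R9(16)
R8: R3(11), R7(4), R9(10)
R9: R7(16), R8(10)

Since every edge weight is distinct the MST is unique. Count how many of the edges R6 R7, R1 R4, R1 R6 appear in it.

Kruskal's algorithm — process edges by increasing weight (ties by edge label):
R2 R4 (2): add — endpoints in different components.
R3 R4 (3): add — endpoints in different components.
R7 R8 (4): add — endpoints in different components.
R1 R6 (5): add — endpoints in different components.
R4 R7 (6): add — endpoints in different components.
R1 R3 (7): add — endpoints in different components.
R1 R2 (9): skip — R1 and R2 already connected.
R8 R9 (10): add — endpoints in different components.
MST edge set: {R2 R4, R3 R4, R7 R8, R1 R6, R4 R7, R1 R3, R8 R9}.
Of the listed edges, {R1 R6} are in the MST → 1.

1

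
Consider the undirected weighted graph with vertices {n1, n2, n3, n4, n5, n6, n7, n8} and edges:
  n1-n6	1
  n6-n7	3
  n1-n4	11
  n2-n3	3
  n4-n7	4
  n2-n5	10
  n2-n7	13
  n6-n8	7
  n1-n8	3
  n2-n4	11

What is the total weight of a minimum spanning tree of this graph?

35

Kruskal: consider edges lightest-first.
n1-n6 (1): add — endpoints in different components.
n1-n8 (3): add — endpoints in different components.
n2-n3 (3): add — endpoints in different components.
n6-n7 (3): add — endpoints in different components.
n4-n7 (4): add — endpoints in different components.
n6-n8 (7): skip — n6 and n8 already connected.
n2-n5 (10): add — endpoints in different components.
n1-n4 (11): skip — n4 and n1 already connected.
n2-n4 (11): add — endpoints in different components.
MST edges: n1-n6, n1-n8, n2-n3, n6-n7, n4-n7, n2-n5, n2-n4; total weight 1+3+3+3+4+10+11 = 35.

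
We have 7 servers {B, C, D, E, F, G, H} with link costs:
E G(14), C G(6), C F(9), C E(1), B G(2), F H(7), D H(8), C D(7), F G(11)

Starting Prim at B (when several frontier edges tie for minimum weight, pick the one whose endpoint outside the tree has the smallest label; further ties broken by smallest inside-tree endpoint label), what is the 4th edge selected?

C-D

Prim, starting at B.
Step 1: cheapest edge leaving the tree is B G (2); add G.
Step 2: cheapest edge leaving the tree is C G (6); add C.
Step 3: cheapest edge leaving the tree is C E (1); add E.
Step 4: cheapest edge leaving the tree is C D (7); add D.
Step 5: cheapest edge leaving the tree is D H (8); add H.
Step 6: cheapest edge leaving the tree is F H (7); add F.
The 4th edge added is C D.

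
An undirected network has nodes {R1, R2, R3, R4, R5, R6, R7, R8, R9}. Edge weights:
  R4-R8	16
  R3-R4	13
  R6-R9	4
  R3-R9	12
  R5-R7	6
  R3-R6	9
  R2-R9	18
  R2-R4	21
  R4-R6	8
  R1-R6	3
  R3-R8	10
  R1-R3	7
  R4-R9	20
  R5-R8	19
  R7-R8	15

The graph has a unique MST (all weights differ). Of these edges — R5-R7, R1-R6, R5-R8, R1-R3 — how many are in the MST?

3

Sort edges by weight, then run Kruskal:
R1-R6 (3): add — endpoints in different components.
R6-R9 (4): add — endpoints in different components.
R5-R7 (6): add — endpoints in different components.
R1-R3 (7): add — endpoints in different components.
R4-R6 (8): add — endpoints in different components.
R3-R6 (9): skip — R3 and R6 already connected.
R3-R8 (10): add — endpoints in different components.
R3-R9 (12): skip — R9 and R3 already connected.
R3-R4 (13): skip — R3 and R4 already connected.
R7-R8 (15): add — endpoints in different components.
R4-R8 (16): skip — R8 and R4 already connected.
R2-R9 (18): add — endpoints in different components.
MST edge set: {R1-R6, R6-R9, R5-R7, R1-R3, R4-R6, R3-R8, R7-R8, R2-R9}.
Of the listed edges, {R5-R7, R1-R6, R1-R3} are in the MST → 3.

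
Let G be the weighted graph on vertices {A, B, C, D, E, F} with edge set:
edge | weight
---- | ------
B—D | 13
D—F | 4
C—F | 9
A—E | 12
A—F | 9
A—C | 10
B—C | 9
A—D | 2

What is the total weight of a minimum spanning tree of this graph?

Kruskal's algorithm — process edges by increasing weight (ties by edge label):
A—D (2): add. Components now {A,D} {B} {C} {E} {F}
D—F (4): add. Components now {A,D,F} {B} {C} {E}
A—F (9): skip — A and F already connected.
B—C (9): add. Components now {A,D,F} {B,C} {E}
C—F (9): add. Components now {A,B,C,D,F} {E}
A—C (10): skip — A and C already connected.
A—E (12): add. Components now {A,B,C,D,E,F}
MST edges: A—D, D—F, B—C, C—F, A—E; total weight 2+4+9+9+12 = 36.

36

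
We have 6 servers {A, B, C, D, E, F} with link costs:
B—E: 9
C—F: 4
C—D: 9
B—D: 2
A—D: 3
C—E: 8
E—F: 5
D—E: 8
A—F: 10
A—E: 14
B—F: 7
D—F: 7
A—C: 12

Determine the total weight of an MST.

21

Prim, starting at C.
Step 1: frontier [C—F 4, C—E 8, C—D 9, A—C 12] → take C—F (4); add F.
Step 2: frontier [C—E 8, C—D 9, A—C 12, E—F 5, B—F 7, D—F 7, A—F 10] → take E—F (5); add E.
Step 3: frontier [C—D 9, A—C 12, D—E 8, B—E 9, A—E 14, B—F 7, D—F 7, A—F 10] → take B—F (7); add B.
Step 4: frontier [B—D 2, C—D 9, A—C 12, D—E 8, A—E 14, D—F 7, A—F 10] → take B—D (2); add D.
Step 5: frontier [A—C 12, A—D 3, A—E 14, A—F 10] → take A—D (3); add A.
MST edges: C—F, E—F, B—F, B—D, A—D; total weight 4+5+7+2+3 = 21.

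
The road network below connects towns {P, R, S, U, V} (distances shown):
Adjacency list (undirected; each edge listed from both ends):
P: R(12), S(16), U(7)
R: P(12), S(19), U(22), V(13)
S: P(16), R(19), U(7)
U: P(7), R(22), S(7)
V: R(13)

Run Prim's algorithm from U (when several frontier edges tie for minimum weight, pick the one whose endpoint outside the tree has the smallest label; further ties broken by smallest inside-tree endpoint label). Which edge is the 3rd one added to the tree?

Grow the tree from U using Prim:
Step 1: frontier [P—U 7, S—U 7, R—U 22] → take P—U (7); add P.
Step 2: frontier [P—R 12, P—S 16, S—U 7, R—U 22] → take S—U (7); add S.
Step 3: frontier [P—R 12, R—S 19, R—U 22] → take P—R (12); add R.
Step 4: frontier [R—V 13] → take R—V (13); add V.
The 3rd edge added is P—R.

P-R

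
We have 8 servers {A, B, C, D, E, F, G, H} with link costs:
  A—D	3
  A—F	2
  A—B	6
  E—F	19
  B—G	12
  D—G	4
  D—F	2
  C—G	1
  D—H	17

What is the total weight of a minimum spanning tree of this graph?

Prim's algorithm from B:
Step 1: cheapest edge leaving the tree is A—B (6); add A.
Step 2: cheapest edge leaving the tree is A—F (2); add F.
Step 3: cheapest edge leaving the tree is D—F (2); add D.
Step 4: cheapest edge leaving the tree is D—G (4); add G.
Step 5: cheapest edge leaving the tree is C—G (1); add C.
Step 6: cheapest edge leaving the tree is D—H (17); add H.
Step 7: cheapest edge leaving the tree is E—F (19); add E.
MST edges: A—B, A—F, D—F, D—G, C—G, D—H, E—F; total weight 6+2+2+4+1+17+19 = 51.

51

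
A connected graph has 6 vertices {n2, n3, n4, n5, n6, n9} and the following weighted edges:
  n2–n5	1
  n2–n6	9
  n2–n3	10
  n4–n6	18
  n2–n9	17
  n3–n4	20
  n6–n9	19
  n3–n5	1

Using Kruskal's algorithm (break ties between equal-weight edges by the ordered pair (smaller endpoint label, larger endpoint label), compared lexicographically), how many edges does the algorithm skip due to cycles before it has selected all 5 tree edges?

Sort edges by weight, then run Kruskal:
n2–n5 (1): add — endpoints in different components.
n3–n5 (1): add — endpoints in different components.
n2–n6 (9): add — endpoints in different components.
n2–n3 (10): skip — n3 and n2 already connected.
n2–n9 (17): add — endpoints in different components.
n4–n6 (18): add — endpoints in different components.
Edges rejected before the tree was complete: 1.

1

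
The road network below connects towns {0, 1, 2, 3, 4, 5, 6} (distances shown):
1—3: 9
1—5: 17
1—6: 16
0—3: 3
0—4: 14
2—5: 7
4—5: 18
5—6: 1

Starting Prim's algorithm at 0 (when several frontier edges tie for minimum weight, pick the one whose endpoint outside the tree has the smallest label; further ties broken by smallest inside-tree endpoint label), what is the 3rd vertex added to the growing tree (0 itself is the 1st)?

1

Grow the tree from 0 using Prim:
Step 1: frontier [0—3 3, 0—4 14] → take 0—3 (3); add 3.
Step 2: frontier [0—4 14, 1—3 9] → take 1—3 (9); add 1.
Step 3: frontier [0—4 14, 1—6 16, 1—5 17] → take 0—4 (14); add 4.
Step 4: frontier [1—6 16, 1—5 17, 4—5 18] → take 1—6 (16); add 6.
Step 5: frontier [1—5 17, 4—5 18, 5—6 1] → take 5—6 (1); add 5.
Step 6: frontier [2—5 7] → take 2—5 (7); add 2.
Vertex order: 0, 3, 1, 4, 6, 5, 2. The 3rd vertex is 1.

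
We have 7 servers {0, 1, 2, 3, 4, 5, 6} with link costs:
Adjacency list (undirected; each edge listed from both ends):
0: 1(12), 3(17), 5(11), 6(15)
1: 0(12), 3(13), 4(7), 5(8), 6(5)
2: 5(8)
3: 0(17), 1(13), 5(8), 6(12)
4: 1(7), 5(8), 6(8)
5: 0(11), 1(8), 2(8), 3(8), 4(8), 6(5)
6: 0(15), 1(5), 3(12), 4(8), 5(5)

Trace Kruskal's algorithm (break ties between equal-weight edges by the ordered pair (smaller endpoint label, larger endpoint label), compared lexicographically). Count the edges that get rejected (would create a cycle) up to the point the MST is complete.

Sort edges by weight, then run Kruskal:
1—6 (5): add — endpoints in different components.
5—6 (5): add — endpoints in different components.
1—4 (7): add — endpoints in different components.
1—5 (8): skip — 1 and 5 already connected.
2—5 (8): add — endpoints in different components.
3—5 (8): add — endpoints in different components.
4—5 (8): skip — 4 and 5 already connected.
4—6 (8): skip — 4 and 6 already connected.
0—5 (11): add — endpoints in different components.
Edges rejected before the tree was complete: 3.

3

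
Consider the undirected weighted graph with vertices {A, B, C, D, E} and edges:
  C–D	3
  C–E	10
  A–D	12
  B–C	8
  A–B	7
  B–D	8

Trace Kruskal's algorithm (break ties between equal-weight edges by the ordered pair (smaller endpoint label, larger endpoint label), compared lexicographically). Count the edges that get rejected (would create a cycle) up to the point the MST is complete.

Kruskal: consider edges lightest-first.
C–D (3): add. Components now {A} {B} {C,D} {E}
A–B (7): add. Components now {A,B} {C,D} {E}
B–C (8): add. Components now {A,B,C,D} {E}
B–D (8): skip — B and D already connected.
C–E (10): add. Components now {A,B,C,D,E}
Edges rejected before the tree was complete: 1.

1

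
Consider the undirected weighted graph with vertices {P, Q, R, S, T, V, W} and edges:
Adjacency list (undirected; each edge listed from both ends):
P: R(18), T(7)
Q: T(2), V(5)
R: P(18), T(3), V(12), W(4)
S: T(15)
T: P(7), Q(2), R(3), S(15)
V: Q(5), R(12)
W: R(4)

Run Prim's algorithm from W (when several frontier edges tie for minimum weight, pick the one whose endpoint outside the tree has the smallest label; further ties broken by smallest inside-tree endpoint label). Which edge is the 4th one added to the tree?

Q-V

Grow the tree from W using Prim:
Step 1: cheapest edge leaving the tree is R-W (4); add R.
Step 2: cheapest edge leaving the tree is R-T (3); add T.
Step 3: cheapest edge leaving the tree is Q-T (2); add Q.
Step 4: cheapest edge leaving the tree is Q-V (5); add V.
Step 5: cheapest edge leaving the tree is P-T (7); add P.
Step 6: cheapest edge leaving the tree is S-T (15); add S.
The 4th edge added is Q-V.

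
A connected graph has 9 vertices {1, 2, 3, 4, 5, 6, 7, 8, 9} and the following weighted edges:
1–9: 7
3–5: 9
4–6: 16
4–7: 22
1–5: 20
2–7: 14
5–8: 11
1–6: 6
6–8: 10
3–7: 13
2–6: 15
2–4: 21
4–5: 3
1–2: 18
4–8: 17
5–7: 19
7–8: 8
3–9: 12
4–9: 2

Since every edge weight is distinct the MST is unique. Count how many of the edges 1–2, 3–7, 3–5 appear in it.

Kruskal's algorithm — process edges by increasing weight (ties by edge label):
4–9 (2): add — endpoints in different components.
4–5 (3): add — endpoints in different components.
1–6 (6): add — endpoints in different components.
1–9 (7): add — endpoints in different components.
7–8 (8): add — endpoints in different components.
3–5 (9): add — endpoints in different components.
6–8 (10): add — endpoints in different components.
5–8 (11): skip — 5 and 8 already connected.
3–9 (12): skip — 3 and 9 already connected.
3–7 (13): skip — 3 and 7 already connected.
2–7 (14): add — endpoints in different components.
MST edge set: {4–9, 4–5, 1–6, 1–9, 7–8, 3–5, 6–8, 2–7}.
Of the listed edges, {3–5} are in the MST → 1.

1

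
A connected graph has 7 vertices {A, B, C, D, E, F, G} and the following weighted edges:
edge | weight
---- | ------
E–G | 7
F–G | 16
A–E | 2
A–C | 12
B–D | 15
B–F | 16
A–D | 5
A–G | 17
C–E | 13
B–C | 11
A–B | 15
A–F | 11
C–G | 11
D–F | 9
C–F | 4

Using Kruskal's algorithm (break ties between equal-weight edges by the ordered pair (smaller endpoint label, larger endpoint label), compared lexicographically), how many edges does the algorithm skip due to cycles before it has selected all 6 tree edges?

Kruskal's algorithm — process edges by increasing weight (ties by edge label):
A–E (2): add — endpoints in different components.
C–F (4): add — endpoints in different components.
A–D (5): add — endpoints in different components.
E–G (7): add — endpoints in different components.
D–F (9): add — endpoints in different components.
A–F (11): skip — A and F already connected.
B–C (11): add — endpoints in different components.
Edges rejected before the tree was complete: 1.

1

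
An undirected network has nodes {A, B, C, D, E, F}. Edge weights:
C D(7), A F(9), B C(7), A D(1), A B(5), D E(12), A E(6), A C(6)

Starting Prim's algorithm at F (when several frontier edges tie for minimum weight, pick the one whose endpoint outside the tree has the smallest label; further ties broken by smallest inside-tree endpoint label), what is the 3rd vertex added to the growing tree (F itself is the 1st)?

D

Prim's algorithm from F:
Step 1: frontier [A F 9] → take A F (9); add A.
Step 2: frontier [A D 1, A B 5, A C 6, A E 6] → take A D (1); add D.
Step 3: frontier [A B 5, A C 6, A E 6, C D 7, D E 12] → take A B (5); add B.
Step 4: frontier [A C 6, A E 6, B C 7, C D 7, D E 12] → take A C (6); add C.
Step 5: frontier [A E 6, D E 12] → take A E (6); add E.
Vertex order: F, A, D, B, C, E. The 3rd vertex is D.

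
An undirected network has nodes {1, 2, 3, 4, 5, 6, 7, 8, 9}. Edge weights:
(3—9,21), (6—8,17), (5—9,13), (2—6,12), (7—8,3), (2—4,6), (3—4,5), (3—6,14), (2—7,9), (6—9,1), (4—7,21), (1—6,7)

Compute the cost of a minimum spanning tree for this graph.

56

Kruskal: consider edges lightest-first.
6—9 (1): add — endpoints in different components.
7—8 (3): add — endpoints in different components.
3—4 (5): add — endpoints in different components.
2—4 (6): add — endpoints in different components.
1—6 (7): add — endpoints in different components.
2—7 (9): add — endpoints in different components.
2—6 (12): add — endpoints in different components.
5—9 (13): add — endpoints in different components.
MST edges: 6—9, 7—8, 3—4, 2—4, 1—6, 2—7, 2—6, 5—9; total weight 1+3+5+6+7+9+12+13 = 56.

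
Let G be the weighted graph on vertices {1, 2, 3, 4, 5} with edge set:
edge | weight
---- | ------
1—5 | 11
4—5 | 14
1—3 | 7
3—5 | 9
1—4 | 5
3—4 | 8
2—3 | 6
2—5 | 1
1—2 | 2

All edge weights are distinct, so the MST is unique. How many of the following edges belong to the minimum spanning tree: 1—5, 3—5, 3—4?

0

Sort edges by weight, then run Kruskal:
2—5 (1): add — endpoints in different components.
1—2 (2): add — endpoints in different components.
1—4 (5): add — endpoints in different components.
2—3 (6): add — endpoints in different components.
MST edge set: {2—5, 1—2, 1—4, 2—3}.
Of the listed edges, {} are in the MST → 0.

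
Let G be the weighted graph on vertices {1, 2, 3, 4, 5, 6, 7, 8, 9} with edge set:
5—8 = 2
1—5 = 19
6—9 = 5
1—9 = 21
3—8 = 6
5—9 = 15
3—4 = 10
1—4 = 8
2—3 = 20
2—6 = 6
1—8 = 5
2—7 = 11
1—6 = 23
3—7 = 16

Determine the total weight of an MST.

Sort edges by weight, then run Kruskal:
5—8 (2): add — endpoints in different components.
1—8 (5): add — endpoints in different components.
6—9 (5): add — endpoints in different components.
2—6 (6): add — endpoints in different components.
3—8 (6): add — endpoints in different components.
1—4 (8): add — endpoints in different components.
3—4 (10): skip — 3 and 4 already connected.
2—7 (11): add — endpoints in different components.
5—9 (15): add — endpoints in different components.
MST edges: 5—8, 1—8, 6—9, 2—6, 3—8, 1—4, 2—7, 5—9; total weight 2+5+5+6+6+8+11+15 = 58.

58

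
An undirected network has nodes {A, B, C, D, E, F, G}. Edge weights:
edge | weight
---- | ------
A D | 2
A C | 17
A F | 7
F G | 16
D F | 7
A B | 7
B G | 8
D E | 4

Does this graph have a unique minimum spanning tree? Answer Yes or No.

No

Kruskal: consider edges lightest-first.
A D (2): add. Components now {A,D} {B} {C} {E} {F} {G}
D E (4): add. Components now {A,D,E} {B} {C} {F} {G}
A B (7): add. Components now {A,B,D,E} {C} {F} {G}
A F (7): add. Components now {A,B,D,E,F} {C} {G}
D F (7): skip — D and F already connected.
B G (8): add. Components now {A,B,D,E,F,G} {C}
F G (16): skip — F and G already connected.
A C (17): add. Components now {A,B,C,D,E,F,G}
Non-tree edge D F has weight 7, equal to the heaviest edge on its tree cycle — swapping gives another MST of the same weight. Not unique.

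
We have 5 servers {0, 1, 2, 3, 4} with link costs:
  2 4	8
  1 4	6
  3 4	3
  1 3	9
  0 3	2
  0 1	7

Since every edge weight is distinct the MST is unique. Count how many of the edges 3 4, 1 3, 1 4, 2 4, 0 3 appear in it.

Kruskal's algorithm — process edges by increasing weight (ties by edge label):
0 3 (2): add — endpoints in different components.
3 4 (3): add — endpoints in different components.
1 4 (6): add — endpoints in different components.
0 1 (7): skip — 0 and 1 already connected.
2 4 (8): add — endpoints in different components.
MST edge set: {0 3, 3 4, 1 4, 2 4}.
Of the listed edges, {3 4, 1 4, 2 4, 0 3} are in the MST → 4.

4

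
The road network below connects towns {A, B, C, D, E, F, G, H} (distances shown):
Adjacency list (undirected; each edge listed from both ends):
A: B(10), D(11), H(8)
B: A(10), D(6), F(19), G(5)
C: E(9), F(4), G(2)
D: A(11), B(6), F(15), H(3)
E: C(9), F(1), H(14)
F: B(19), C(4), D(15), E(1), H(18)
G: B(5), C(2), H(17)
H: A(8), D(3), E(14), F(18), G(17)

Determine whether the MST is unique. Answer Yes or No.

Yes

Sort edges by weight, then run Kruskal:
E F (1): add — endpoints in different components.
C G (2): add — endpoints in different components.
D H (3): add — endpoints in different components.
C F (4): add — endpoints in different components.
B G (5): add — endpoints in different components.
B D (6): add — endpoints in different components.
A H (8): add — endpoints in different components.
Every non-tree edge has weight strictly greater than the heaviest edge on the tree path between its endpoints, so the MST is unique.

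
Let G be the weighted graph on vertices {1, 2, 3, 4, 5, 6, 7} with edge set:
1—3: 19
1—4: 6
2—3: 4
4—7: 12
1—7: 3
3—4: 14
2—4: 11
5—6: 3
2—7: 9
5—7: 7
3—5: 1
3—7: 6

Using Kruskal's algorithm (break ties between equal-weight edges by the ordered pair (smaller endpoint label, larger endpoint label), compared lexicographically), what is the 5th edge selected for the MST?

Sort edges by weight, then run Kruskal:
3—5 (1): add. Components now {1} {2} {3,5} {4} {6} {7}
1—7 (3): add. Components now {1,7} {2} {3,5} {4} {6}
5—6 (3): add. Components now {1,7} {2} {3,5,6} {4}
2—3 (4): add. Components now {1,7} {2,3,5,6} {4}
1—4 (6): add. Components now {1,4,7} {2,3,5,6}
3—7 (6): add. Components now {1,2,3,4,5,6,7}
The 5th edge added is 1—4.

1-4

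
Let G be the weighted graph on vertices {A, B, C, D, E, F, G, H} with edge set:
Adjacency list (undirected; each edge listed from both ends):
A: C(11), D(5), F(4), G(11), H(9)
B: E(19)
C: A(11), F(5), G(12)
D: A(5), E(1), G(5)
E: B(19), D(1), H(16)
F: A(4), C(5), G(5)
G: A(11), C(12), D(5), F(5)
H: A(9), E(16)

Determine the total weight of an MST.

48

Grow the tree from C using Prim:
Step 1: cheapest edge leaving the tree is C–F (5); add F.
Step 2: cheapest edge leaving the tree is A–F (4); add A.
Step 3: cheapest edge leaving the tree is A–D (5); add D.
Step 4: cheapest edge leaving the tree is D–E (1); add E.
Step 5: cheapest edge leaving the tree is D–G (5); add G.
Step 6: cheapest edge leaving the tree is A–H (9); add H.
Step 7: cheapest edge leaving the tree is B–E (19); add B.
MST edges: C–F, A–F, A–D, D–E, D–G, A–H, B–E; total weight 5+4+5+1+5+9+19 = 48.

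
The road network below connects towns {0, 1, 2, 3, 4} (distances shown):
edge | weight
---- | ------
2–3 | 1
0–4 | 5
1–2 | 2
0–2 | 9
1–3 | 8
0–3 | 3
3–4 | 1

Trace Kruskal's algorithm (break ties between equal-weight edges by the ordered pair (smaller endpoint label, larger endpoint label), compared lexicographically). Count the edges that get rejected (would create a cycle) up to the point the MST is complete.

Kruskal: consider edges lightest-first.
2–3 (1): add — endpoints in different components.
3–4 (1): add — endpoints in different components.
1–2 (2): add — endpoints in different components.
0–3 (3): add — endpoints in different components.
Edges rejected before the tree was complete: 0.

0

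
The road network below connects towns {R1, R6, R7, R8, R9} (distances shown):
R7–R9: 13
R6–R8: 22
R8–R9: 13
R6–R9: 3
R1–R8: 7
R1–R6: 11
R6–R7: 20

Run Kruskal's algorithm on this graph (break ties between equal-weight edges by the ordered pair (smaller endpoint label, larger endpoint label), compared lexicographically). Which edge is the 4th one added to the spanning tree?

R7-R9

Sort edges by weight, then run Kruskal:
R6–R9 (3): add. Components now {R8} {R1} {R6,R9} {R7}
R1–R8 (7): add. Components now {R1,R8} {R6,R9} {R7}
R1–R6 (11): add. Components now {R1,R6,R8,R9} {R7}
R7–R9 (13): add. Components now {R1,R6,R7,R8,R9}
The 4th edge added is R7–R9.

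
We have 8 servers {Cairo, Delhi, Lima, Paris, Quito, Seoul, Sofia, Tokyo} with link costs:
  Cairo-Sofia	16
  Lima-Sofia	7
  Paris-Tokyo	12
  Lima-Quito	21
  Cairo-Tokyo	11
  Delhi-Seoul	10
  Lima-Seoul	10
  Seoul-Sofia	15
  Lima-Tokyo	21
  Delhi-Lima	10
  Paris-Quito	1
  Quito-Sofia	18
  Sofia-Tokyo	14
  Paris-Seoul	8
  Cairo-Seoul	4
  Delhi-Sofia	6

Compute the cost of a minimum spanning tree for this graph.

Kruskal: consider edges lightest-first.
Paris-Quito (1): add — endpoints in different components.
Cairo-Seoul (4): add — endpoints in different components.
Delhi-Sofia (6): add — endpoints in different components.
Lima-Sofia (7): add — endpoints in different components.
Paris-Seoul (8): add — endpoints in different components.
Delhi-Lima (10): skip — Delhi and Lima already connected.
Delhi-Seoul (10): add — endpoints in different components.
Lima-Seoul (10): skip — Lima and Seoul already connected.
Cairo-Tokyo (11): add — endpoints in different components.
MST edges: Paris-Quito, Cairo-Seoul, Delhi-Sofia, Lima-Sofia, Paris-Seoul, Delhi-Seoul, Cairo-Tokyo; total weight 1+4+6+7+8+10+11 = 47.

47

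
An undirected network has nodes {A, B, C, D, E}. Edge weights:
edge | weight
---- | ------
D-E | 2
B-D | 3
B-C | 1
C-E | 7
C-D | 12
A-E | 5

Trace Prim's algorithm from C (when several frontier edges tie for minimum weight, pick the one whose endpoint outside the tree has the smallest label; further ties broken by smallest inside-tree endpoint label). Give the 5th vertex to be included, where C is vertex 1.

A

Prim's algorithm from C:
Step 1: frontier [B-C 1, C-E 7, C-D 12] → take B-C (1); add B.
Step 2: frontier [B-D 3, C-E 7, C-D 12] → take B-D (3); add D.
Step 3: frontier [C-E 7, D-E 2] → take D-E (2); add E.
Step 4: frontier [A-E 5] → take A-E (5); add A.
Vertex order: C, B, D, E, A. The 5th vertex is A.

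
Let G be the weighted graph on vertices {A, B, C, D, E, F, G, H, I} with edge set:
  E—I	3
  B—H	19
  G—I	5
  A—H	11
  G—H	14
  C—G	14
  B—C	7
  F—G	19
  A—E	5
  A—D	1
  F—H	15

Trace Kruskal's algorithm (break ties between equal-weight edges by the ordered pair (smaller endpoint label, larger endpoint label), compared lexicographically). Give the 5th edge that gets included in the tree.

B-C

Kruskal: consider edges lightest-first.
A—D (1): add — endpoints in different components.
E—I (3): add — endpoints in different components.
A—E (5): add — endpoints in different components.
G—I (5): add — endpoints in different components.
B—C (7): add — endpoints in different components.
A—H (11): add — endpoints in different components.
C—G (14): add — endpoints in different components.
G—H (14): skip — G and H already connected.
F—H (15): add — endpoints in different components.
The 5th edge added is B—C.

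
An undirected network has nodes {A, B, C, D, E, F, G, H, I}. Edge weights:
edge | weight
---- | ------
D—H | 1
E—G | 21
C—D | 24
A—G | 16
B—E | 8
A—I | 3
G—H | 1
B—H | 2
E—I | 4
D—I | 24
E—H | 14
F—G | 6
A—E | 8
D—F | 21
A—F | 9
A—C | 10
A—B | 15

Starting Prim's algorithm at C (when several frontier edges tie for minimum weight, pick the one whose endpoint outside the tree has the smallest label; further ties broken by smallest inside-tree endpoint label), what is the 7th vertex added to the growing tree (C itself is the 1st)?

D

Grow the tree from C using Prim:
Step 1: cheapest edge leaving the tree is A—C (10); add A.
Step 2: cheapest edge leaving the tree is A—I (3); add I.
Step 3: cheapest edge leaving the tree is E—I (4); add E.
Step 4: cheapest edge leaving the tree is B—E (8); add B.
Step 5: cheapest edge leaving the tree is B—H (2); add H.
Step 6: cheapest edge leaving the tree is D—H (1); add D.
Step 7: cheapest edge leaving the tree is G—H (1); add G.
Step 8: cheapest edge leaving the tree is F—G (6); add F.
Vertex order: C, A, I, E, B, H, D, G, F. The 7th vertex is D.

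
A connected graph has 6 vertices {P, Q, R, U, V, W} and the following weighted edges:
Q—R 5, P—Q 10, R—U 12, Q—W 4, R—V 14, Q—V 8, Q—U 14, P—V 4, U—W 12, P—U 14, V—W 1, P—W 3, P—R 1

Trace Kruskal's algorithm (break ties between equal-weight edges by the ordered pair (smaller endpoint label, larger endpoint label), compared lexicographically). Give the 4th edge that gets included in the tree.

Kruskal: consider edges lightest-first.
P—R (1): add. Components now {P,R} {W} {Q} {U} {V}
V—W (1): add. Components now {P,R} {V,W} {Q} {U}
P—W (3): add. Components now {P,R,V,W} {Q} {U}
P—V (4): skip — P and V already connected.
Q—W (4): add. Components now {P,Q,R,V,W} {U}
Q—R (5): skip — R and Q already connected.
Q—V (8): skip — Q and V already connected.
P—Q (10): skip — Q and P already connected.
R—U (12): add. Components now {P,Q,R,U,V,W}
The 4th edge added is Q—W.

Q-W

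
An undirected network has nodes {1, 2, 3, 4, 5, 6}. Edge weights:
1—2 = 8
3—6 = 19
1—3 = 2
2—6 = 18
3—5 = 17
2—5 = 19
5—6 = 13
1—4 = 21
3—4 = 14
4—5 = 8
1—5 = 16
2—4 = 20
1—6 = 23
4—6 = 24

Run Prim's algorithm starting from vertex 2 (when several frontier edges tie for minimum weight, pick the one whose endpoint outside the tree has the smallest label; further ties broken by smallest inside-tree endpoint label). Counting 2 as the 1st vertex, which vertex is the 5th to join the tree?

5

Prim's algorithm from 2:
Step 1: frontier [1—2 8, 2—6 18, 2—5 19, 2—4 20] → take 1—2 (8); add 1.
Step 2: frontier [1—3 2, 1—5 16, 1—4 21, 1—6 23, 2—6 18, 2—5 19, 2—4 20] → take 1—3 (2); add 3.
Step 3: frontier [1—5 16, 1—4 21, 1—6 23, 2—6 18, 2—5 19, 2—4 20, 3—4 14, 3—5 17, 3—6 19] → take 3—4 (14); add 4.
Step 4: frontier [1—5 16, 1—6 23, 2—6 18, 2—5 19, 3—5 17, 3—6 19, 4—5 8, 4—6 24] → take 4—5 (8); add 5.
Step 5: frontier [1—6 23, 2—6 18, 3—6 19, 4—6 24, 5—6 13] → take 5—6 (13); add 6.
Vertex order: 2, 1, 3, 4, 5, 6. The 5th vertex is 5.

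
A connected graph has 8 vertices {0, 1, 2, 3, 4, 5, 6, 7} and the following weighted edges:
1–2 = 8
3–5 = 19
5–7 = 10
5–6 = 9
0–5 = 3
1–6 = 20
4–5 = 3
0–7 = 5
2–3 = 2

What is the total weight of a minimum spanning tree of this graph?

Prim's algorithm from 3:
Step 1: cheapest edge leaving the tree is 2–3 (2); add 2.
Step 2: cheapest edge leaving the tree is 1–2 (8); add 1.
Step 3: cheapest edge leaving the tree is 3–5 (19); add 5.
Step 4: cheapest edge leaving the tree is 0–5 (3); add 0.
Step 5: cheapest edge leaving the tree is 4–5 (3); add 4.
Step 6: cheapest edge leaving the tree is 0–7 (5); add 7.
Step 7: cheapest edge leaving the tree is 5–6 (9); add 6.
MST edges: 2–3, 1–2, 3–5, 0–5, 4–5, 0–7, 5–6; total weight 2+8+19+3+3+5+9 = 49.

49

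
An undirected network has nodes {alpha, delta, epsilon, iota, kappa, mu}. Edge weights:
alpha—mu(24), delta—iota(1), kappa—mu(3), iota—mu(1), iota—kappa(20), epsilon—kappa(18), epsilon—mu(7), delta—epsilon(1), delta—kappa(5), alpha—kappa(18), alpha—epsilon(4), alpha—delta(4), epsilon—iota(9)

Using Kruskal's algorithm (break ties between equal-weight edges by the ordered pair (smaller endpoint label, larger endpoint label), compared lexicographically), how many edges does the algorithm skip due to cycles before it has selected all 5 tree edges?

0

Kruskal's algorithm — process edges by increasing weight (ties by edge label):
delta—epsilon (1): add — endpoints in different components.
delta—iota (1): add — endpoints in different components.
iota—mu (1): add — endpoints in different components.
kappa—mu (3): add — endpoints in different components.
alpha—delta (4): add — endpoints in different components.
Edges rejected before the tree was complete: 0.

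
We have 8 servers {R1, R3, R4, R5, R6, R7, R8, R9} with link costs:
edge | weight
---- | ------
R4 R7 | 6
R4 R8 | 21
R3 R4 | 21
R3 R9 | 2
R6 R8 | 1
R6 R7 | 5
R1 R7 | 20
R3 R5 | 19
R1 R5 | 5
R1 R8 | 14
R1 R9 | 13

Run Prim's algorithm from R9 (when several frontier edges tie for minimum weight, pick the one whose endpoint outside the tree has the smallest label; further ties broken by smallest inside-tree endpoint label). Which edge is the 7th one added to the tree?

R4-R7

Prim's algorithm from R9:
Step 1: cheapest edge leaving the tree is R3 R9 (2); add R3.
Step 2: cheapest edge leaving the tree is R1 R9 (13); add R1.
Step 3: cheapest edge leaving the tree is R1 R5 (5); add R5.
Step 4: cheapest edge leaving the tree is R1 R8 (14); add R8.
Step 5: cheapest edge leaving the tree is R6 R8 (1); add R6.
Step 6: cheapest edge leaving the tree is R6 R7 (5); add R7.
Step 7: cheapest edge leaving the tree is R4 R7 (6); add R4.
The 7th edge added is R4 R7.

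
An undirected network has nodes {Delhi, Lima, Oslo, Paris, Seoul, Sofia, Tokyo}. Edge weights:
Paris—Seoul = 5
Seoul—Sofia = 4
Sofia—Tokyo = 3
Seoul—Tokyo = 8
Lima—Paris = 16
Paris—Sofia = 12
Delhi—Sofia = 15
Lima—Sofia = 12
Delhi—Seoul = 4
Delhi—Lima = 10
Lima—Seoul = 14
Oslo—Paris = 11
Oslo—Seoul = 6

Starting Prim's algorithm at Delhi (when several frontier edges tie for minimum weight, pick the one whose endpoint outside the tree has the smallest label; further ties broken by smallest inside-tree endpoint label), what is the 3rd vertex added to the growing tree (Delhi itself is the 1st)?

Grow the tree from Delhi using Prim:
Step 1: frontier [Delhi—Seoul 4, Delhi—Lima 10, Delhi—Sofia 15] → take Delhi—Seoul (4); add Seoul.
Step 2: frontier [Delhi—Lima 10, Delhi—Sofia 15, Seoul—Sofia 4, Paris—Seoul 5, Oslo—Seoul 6, Seoul—Tokyo 8, Lima—Seoul 14] → take Seoul—Sofia (4); add Sofia.
Step 3: frontier [Delhi—Lima 10, Paris—Seoul 5, Oslo—Seoul 6, Seoul—Tokyo 8, Lima—Seoul 14, Sofia—Tokyo 3, Lima—Sofia 12, Paris—Sofia 12] → take Sofia—Tokyo (3); add Tokyo.
Step 4: frontier [Delhi—Lima 10, Paris—Seoul 5, Oslo—Seoul 6, Lima—Seoul 14, Lima—Sofia 12, Paris—Sofia 12] → take Paris—Seoul (5); add Paris.
Step 5: frontier [Delhi—Lima 10, Oslo—Paris 11, Lima—Paris 16, Oslo—Seoul 6, Lima—Seoul 14, Lima—Sofia 12] → take Oslo—Seoul (6); add Oslo.
Step 6: frontier [Delhi—Lima 10, Lima—Paris 16, Lima—Seoul 14, Lima—Sofia 12] → take Delhi—Lima (10); add Lima.
Vertex order: Delhi, Seoul, Sofia, Tokyo, Paris, Oslo, Lima. The 3rd vertex is Sofia.

Sofia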